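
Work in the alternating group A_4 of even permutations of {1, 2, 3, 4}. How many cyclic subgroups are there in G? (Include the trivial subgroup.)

8

Each element a generates a cyclic subgroup ⟨a⟩; distinct elements may generate the same one (a cyclic group of order d has φ(d) generators).
Cyclic subgroups by order — order 1: 1; order 2: 3; order 3: 4.
Total: 8.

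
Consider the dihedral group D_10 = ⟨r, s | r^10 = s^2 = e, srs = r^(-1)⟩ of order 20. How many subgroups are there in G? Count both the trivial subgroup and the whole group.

22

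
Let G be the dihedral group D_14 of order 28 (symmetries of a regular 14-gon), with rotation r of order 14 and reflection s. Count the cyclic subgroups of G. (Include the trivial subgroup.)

Group the elements of G by the cyclic subgroup they generate; each cyclic subgroup of order d accounts for φ(d) elements.
Cyclic subgroups by order — order 1: 1; order 2: 15; order 7: 1; order 14: 1.
Total: 18.

18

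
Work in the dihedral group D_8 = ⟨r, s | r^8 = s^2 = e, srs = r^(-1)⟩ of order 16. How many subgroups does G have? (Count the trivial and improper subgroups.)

|G| = 16, so by Lagrange every subgroup order divides 16. Divisors: 1, 2, 4, 8, 16.
Subgroups by order — order 1: 1; order 2: 9; order 4: 5; order 8: 3; order 16: 1.
Total: 1 + 9 + 5 + 3 + 1 = 19.

19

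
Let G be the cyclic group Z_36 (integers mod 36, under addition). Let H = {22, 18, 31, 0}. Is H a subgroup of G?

No

22 ∈ H but its inverse 14 ∉ H, so H is not a subgroup.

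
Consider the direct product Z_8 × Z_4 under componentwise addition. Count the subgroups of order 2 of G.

|G| = 32 and 2 | 32, so subgroups of order 2 are possible by Lagrange.
The subgroups of order 2 are: {(0,0), (0,2)}; {(0,0), (4,0)}; {(0,0), (4,2)}.
So G has 3 subgroups of order 2.

3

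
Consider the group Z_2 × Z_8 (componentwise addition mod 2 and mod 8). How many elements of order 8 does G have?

An element (a,b) has order lcm(ord(a), ord(b)); count pairs with lcm equal to 8.
Enumerating gives 8 such elements.

8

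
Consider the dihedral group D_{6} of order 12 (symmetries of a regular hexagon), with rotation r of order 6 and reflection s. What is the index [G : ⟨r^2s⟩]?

|⟨r^2s⟩| = 2 and |G| = 12.
By Lagrange, [G : H] = |G|/|H| = 12/2 = 6.

6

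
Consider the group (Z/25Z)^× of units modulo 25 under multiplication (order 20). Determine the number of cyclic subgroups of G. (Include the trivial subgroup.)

Group the elements of G by the cyclic subgroup they generate; each cyclic subgroup of order d accounts for φ(d) elements.
Cyclic subgroups by order — order 1: 1; order 2: 1; order 4: 1; order 5: 1; order 10: 1; order 20: 1.
Total: 6.

6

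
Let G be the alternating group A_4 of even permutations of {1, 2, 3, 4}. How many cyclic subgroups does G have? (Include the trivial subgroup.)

Each element a generates a cyclic subgroup ⟨a⟩; distinct elements may generate the same one (a cyclic group of order d has φ(d) generators).
Cyclic subgroups by order — order 1: 1; order 2: 3; order 3: 4.
Total: 8.

8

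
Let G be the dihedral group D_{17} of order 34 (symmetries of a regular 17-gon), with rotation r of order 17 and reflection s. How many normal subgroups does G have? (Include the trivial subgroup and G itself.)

3

G has 20 subgroups. Checking conjugation-invariance by order — order 1: 1/1 normal; order 2: 0/17 normal; order 17: 1/1 normal; order 34: 1/1 normal.
Total normal subgroups: 3.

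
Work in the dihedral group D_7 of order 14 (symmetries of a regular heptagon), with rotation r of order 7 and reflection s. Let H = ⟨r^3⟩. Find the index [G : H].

2

|⟨r^3⟩| = 7 and |G| = 14.
By Lagrange, [G : H] = |G|/|H| = 14/7 = 2.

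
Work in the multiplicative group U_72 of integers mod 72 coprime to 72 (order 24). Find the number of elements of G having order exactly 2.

7

The elements of order 2 are: 17, 19, 35, 37, 53, 55, 71.
That's 7.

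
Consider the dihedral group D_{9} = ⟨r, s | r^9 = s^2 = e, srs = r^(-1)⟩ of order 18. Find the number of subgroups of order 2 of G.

9

|G| = 18 and 2 | 18, so subgroups of order 2 are possible by Lagrange.
The subgroups of order 2 are: {e, r^2s}; {e, r^3s}; {e, r^4s}; {e, r^5s}; … (9 in all).
So G has 9 subgroups of order 2.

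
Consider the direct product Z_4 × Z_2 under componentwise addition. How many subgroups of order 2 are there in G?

3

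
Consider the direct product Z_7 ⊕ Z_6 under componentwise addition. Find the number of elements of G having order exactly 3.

An element (a,b) has order lcm(ord(a), ord(b)); count pairs with lcm equal to 3.
Enumerating gives 2 such elements.

2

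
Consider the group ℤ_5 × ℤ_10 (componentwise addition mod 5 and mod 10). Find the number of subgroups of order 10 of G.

|G| = 50 and 10 | 50, so subgroups of order 10 are possible by Lagrange.
The subgroups of order 10 are: {(0,0), (0,1), (0,2), (0,3), (0,4), (0,5), (0,6), (0,7), (0,8), (0,9)}; {(0,0), (0,5), (1,0), (1,5), (2,0), (2,5), (3,0), (3,5), (4,0), (4,5)}; {(0,0), (0,5), (1,1), (1,6), (2,2), (2,7), (3,3), (3,8), (4,4), (4,9)}; {(0,0), (0,5), (1,2), (1,7), (2,4), (2,9), (3,1), (3,6), (4,3), (4,8)}; … (6 in all).
So G has 6 subgroups of order 10.

6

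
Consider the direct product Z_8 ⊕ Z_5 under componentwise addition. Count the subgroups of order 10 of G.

|G| = 40 and 10 | 40, so subgroups of order 10 are possible by Lagrange.
The subgroups of order 10 are: {(0,0), (0,1), (0,2), (0,3), (0,4), (4,0), (4,1), (4,2), (4,3), (4,4)}.
So G has 1 subgroup of order 10.

1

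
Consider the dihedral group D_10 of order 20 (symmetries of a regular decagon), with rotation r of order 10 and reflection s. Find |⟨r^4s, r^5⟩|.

4

|⟨r^4s⟩| = 2 and |⟨r^5⟩| = 2, so |H| is a multiple of lcm(2, 2) = 2 and divides |G| = 20.
Closing under the operation: H = {e, r^5, r^4s, r^9s}, so |H| = 4.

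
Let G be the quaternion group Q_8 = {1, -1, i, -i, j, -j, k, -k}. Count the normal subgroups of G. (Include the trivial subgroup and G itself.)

G has 6 subgroups. Checking conjugation-invariance by order — order 1: 1/1 normal; order 2: 1/1 normal; order 4: 3/3 normal; order 8: 1/1 normal.
Total normal subgroups: 6.

6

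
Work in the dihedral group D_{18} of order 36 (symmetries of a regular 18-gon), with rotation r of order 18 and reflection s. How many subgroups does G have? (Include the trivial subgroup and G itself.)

|G| = 36, so by Lagrange every subgroup order divides 36. Divisors: 1, 2, 3, 4, 6, 9, 12, 18, 36.
Subgroups by order — order 1: 1; order 2: 19; order 3: 1; order 4: 9; order 6: 7; order 9: 1; order 12: 3; order 18: 3; order 36: 1.
Total: 1 + 19 + 1 + 9 + 7 + 1 + 3 + 3 + 1 = 45.

45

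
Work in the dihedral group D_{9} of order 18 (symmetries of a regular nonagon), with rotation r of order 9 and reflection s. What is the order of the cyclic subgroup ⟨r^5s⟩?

2

Computing powers of r^5s: the smallest k with (r^5s)^k = e is k = 2.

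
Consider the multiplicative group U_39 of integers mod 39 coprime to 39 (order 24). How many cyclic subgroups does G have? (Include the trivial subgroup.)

A cyclic subgroup of order d is generated by each of its φ(d) elements of order d, so the cyclic subgroups of order d number (#elements of order d)/φ(d).
Cyclic subgroups by order — order 1: 1; order 2: 3; order 3: 1; order 4: 2; order 6: 3; order 12: 2.
Total: 12.

12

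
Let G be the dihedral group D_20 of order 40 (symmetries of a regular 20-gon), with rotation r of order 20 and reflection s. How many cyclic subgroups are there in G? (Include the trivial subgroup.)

26

Group the elements of G by the cyclic subgroup they generate; each cyclic subgroup of order d accounts for φ(d) elements.
Cyclic subgroups by order — order 1: 1; order 2: 21; order 4: 1; order 5: 1; order 10: 1; order 20: 1.
Total: 26.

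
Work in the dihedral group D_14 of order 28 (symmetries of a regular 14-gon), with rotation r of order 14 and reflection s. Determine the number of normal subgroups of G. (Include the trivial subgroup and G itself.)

G has 28 subgroups. Checking conjugation-invariance by order — order 1: 1/1 normal; order 2: 1/15 normal; order 4: 0/7 normal; order 7: 1/1 normal; order 14: 3/3 normal; order 28: 1/1 normal.
Total normal subgroups: 7.

7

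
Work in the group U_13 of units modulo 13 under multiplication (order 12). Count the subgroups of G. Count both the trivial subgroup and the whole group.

|G| = 12, so by Lagrange every subgroup order divides 12. Divisors: 1, 2, 3, 4, 6, 12.
Subgroups by order — order 1: 1; order 2: 1; order 3: 1; order 4: 1; order 6: 1; order 12: 1.
Total: 1 + 1 + 1 + 1 + 1 + 1 = 6.

6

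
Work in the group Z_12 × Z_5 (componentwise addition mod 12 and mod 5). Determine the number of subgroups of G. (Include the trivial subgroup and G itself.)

12

|G| = 60, so by Lagrange every subgroup order divides 60. Divisors: 1, 2, 3, 4, 5, 6, 10, 12, 15, 20, 30, 60.
Subgroups by order — order 1: 1; order 2: 1; order 3: 1; order 4: 1; order 5: 1; order 6: 1; order 10: 1; order 12: 1; order 15: 1; order 20: 1; order 30: 1; order 60: 1.
Total: 1 + 1 + 1 + 1 + 1 + 1 + 1 + 1 + 1 + 1 + 1 + 1 = 12.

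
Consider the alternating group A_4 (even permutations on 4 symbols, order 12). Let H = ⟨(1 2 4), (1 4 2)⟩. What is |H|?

3

|⟨(1 2 4)⟩| = 3 and |⟨(1 4 2)⟩| = 3, so |H| is a multiple of lcm(3, 3) = 3 and divides |G| = 12.
Closing under the operation: H = {e, (1 2 4), (1 4 2)}, so |H| = 3.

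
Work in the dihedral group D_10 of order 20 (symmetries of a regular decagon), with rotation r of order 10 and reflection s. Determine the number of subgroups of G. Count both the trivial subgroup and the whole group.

22

|G| = 20, so by Lagrange every subgroup order divides 20. Divisors: 1, 2, 4, 5, 10, 20.
Subgroups by order — order 1: 1; order 2: 11; order 4: 5; order 5: 1; order 10: 3; order 20: 1.
Total: 1 + 11 + 5 + 1 + 3 + 1 = 22.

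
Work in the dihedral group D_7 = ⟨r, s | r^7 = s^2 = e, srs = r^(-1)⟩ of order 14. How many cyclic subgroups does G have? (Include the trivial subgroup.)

Group the elements of G by the cyclic subgroup they generate; each cyclic subgroup of order d accounts for φ(d) elements.
Cyclic subgroups by order — order 1: 1; order 2: 7; order 7: 1.
Total: 9.

9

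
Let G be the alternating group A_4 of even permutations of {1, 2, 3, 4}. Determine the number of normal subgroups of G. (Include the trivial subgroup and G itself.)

3

G has 10 subgroups. Checking conjugation-invariance by order — order 1: 1/1 normal; order 2: 0/3 normal; order 3: 0/4 normal; order 4: 1/1 normal; order 12: 1/1 normal.
Total normal subgroups: 3.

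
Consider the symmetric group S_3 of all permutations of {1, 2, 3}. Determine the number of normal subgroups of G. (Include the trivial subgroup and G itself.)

3

G has 6 subgroups. Checking conjugation-invariance by order — order 1: 1/1 normal; order 2: 0/3 normal; order 3: 1/1 normal; order 6: 1/1 normal.
Total normal subgroups: 3.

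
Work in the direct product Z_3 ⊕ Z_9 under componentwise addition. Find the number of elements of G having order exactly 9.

An element (a,b) has order lcm(ord(a), ord(b)); count pairs with lcm equal to 9.
Enumerating gives 18 such elements.

18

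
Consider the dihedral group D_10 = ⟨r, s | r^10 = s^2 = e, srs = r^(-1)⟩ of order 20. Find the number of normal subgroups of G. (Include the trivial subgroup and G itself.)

G has 22 subgroups. Checking conjugation-invariance by order — order 1: 1/1 normal; order 2: 1/11 normal; order 4: 0/5 normal; order 5: 1/1 normal; order 10: 3/3 normal; order 20: 1/1 normal.
Total normal subgroups: 7.

7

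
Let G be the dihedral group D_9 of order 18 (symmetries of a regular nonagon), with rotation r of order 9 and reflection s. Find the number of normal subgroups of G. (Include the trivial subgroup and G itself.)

G has 16 subgroups. Checking conjugation-invariance by order — order 1: 1/1 normal; order 2: 0/9 normal; order 3: 1/1 normal; order 6: 0/3 normal; order 9: 1/1 normal; order 18: 1/1 normal.
Total normal subgroups: 4.

4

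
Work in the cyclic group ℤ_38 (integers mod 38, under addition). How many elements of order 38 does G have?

18

In a cyclic group of order 38, the number of elements of order d (for d | 38) is φ(d).
φ(38) = 18.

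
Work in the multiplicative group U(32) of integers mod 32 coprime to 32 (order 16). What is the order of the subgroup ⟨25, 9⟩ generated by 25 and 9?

4

|⟨25⟩| = 4 and |⟨9⟩| = 4, so |H| is a multiple of lcm(4, 4) = 4 and divides |G| = 16.
Closing under the operation: H = {1, 9, 17, 25}, so |H| = 4.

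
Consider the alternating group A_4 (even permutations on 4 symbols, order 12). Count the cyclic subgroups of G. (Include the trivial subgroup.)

Each element a generates a cyclic subgroup ⟨a⟩; distinct elements may generate the same one (a cyclic group of order d has φ(d) generators).
Cyclic subgroups by order — order 1: 1; order 2: 3; order 3: 4.
Total: 8.

8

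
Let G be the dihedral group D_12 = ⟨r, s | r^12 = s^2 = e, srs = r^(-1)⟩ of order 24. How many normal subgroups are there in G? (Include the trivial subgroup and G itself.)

9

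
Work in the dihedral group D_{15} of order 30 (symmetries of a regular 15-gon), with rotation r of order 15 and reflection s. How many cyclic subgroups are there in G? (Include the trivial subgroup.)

19

Group the elements of G by the cyclic subgroup they generate; each cyclic subgroup of order d accounts for φ(d) elements.
Cyclic subgroups by order — order 1: 1; order 2: 15; order 3: 1; order 5: 1; order 15: 1.
Total: 19.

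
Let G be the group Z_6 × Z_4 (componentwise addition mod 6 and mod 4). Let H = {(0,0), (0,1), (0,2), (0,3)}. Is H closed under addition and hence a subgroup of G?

Yes

|H| = 4 divides |G| = 24, consistent with Lagrange.
H contains the identity, every element's inverse is in H, and H is closed under +: it is a subgroup.
In fact H = ⟨(0,1)⟩.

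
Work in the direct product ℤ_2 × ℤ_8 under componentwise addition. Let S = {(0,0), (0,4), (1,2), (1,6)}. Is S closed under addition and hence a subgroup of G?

Yes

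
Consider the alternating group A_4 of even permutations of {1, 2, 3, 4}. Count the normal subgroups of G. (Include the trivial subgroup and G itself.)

G has 10 subgroups. Checking conjugation-invariance by order — order 1: 1/1 normal; order 2: 0/3 normal; order 3: 0/4 normal; order 4: 1/1 normal; order 12: 1/1 normal.
Total normal subgroups: 3.

3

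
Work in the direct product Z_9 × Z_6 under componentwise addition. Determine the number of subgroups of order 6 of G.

4

|G| = 54 and 6 | 54, so subgroups of order 6 are possible by Lagrange.
The subgroups of order 6 are: {(0,0), (0,1), (0,2), (0,3), (0,4), (0,5)}; {(0,0), (0,3), (3,0), (3,3), (6,0), (6,3)}; {(0,0), (0,3), (3,1), (3,4), (6,2), (6,5)}; {(0,0), (0,3), (3,2), (3,5), (6,1), (6,4)}.
So G has 4 subgroups of order 6.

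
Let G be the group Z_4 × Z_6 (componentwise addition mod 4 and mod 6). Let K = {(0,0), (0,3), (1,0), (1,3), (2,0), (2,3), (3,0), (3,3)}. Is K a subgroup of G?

|K| = 8 divides |G| = 24, consistent with Lagrange.
K contains the identity, every element's inverse is in K, and K is closed under +: it is a subgroup.

Yes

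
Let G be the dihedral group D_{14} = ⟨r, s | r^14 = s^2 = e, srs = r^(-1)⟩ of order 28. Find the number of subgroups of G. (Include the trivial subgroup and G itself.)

28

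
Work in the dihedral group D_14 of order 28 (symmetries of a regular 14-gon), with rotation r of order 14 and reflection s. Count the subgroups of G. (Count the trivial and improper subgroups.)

|G| = 28, so by Lagrange every subgroup order divides 28. Divisors: 1, 2, 4, 7, 14, 28.
Subgroups by order — order 1: 1; order 2: 15; order 4: 7; order 7: 1; order 14: 3; order 28: 1.
Total: 1 + 15 + 7 + 1 + 3 + 1 = 28.

28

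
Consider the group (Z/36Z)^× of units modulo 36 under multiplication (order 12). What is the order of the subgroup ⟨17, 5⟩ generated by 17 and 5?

6

|⟨17⟩| = 2 and |⟨5⟩| = 6, so |H| is a multiple of lcm(2, 6) = 6 and divides |G| = 12.
Closing under the operation: H = {1, 5, 13, 17, 25, 29}, so |H| = 6.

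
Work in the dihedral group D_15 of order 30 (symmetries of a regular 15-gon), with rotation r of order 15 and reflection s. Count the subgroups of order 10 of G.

3

|G| = 30 and 10 | 30, so subgroups of order 10 are possible by Lagrange.
The subgroups of order 10 are: {e, r^3, r^6, r^9, r^12, rs, r^4s, r^7s, r^10s, r^13s}; {e, r^3, r^6, r^9, r^12, r^2s, r^5s, r^8s, r^11s, r^14s}; {e, r^3, r^6, r^9, r^12, s, r^3s, r^6s, r^9s, r^12s}.
So G has 3 subgroups of order 10.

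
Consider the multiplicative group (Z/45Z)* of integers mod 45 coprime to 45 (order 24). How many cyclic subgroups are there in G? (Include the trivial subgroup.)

Group the elements of G by the cyclic subgroup they generate; each cyclic subgroup of order d accounts for φ(d) elements.
Cyclic subgroups by order — order 1: 1; order 2: 3; order 3: 1; order 4: 2; order 6: 3; order 12: 2.
Total: 12.

12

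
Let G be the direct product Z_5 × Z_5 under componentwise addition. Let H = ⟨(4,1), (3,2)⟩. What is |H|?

5

|⟨(4,1)⟩| = 5 and |⟨(3,2)⟩| = 5, so |H| is a multiple of lcm(5, 5) = 5 and divides |G| = 25.
Closing under the operation: H = {(0,0), (1,4), (2,3), (3,2), (4,1)}, so |H| = 5.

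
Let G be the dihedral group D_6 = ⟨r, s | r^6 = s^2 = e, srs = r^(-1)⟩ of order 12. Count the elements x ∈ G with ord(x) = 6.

The elements of order 6 are: r, r^5.
That's 2.

2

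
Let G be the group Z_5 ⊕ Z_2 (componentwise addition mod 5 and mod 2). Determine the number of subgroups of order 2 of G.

1

|G| = 10 and 2 | 10, so subgroups of order 2 are possible by Lagrange.
The subgroups of order 2 are: {(0,0), (0,1)}.
So G has 1 subgroup of order 2.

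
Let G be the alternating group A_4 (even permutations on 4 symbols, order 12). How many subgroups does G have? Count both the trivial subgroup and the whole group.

10

|G| = 12, so by Lagrange every subgroup order divides 12. Divisors: 1, 2, 3, 4, 6, 12.
Subgroups by order — order 1: 1; order 2: 3; order 3: 4; order 4: 1; order 6: 0; order 12: 1.
Total: 1 + 3 + 4 + 1 + 0 + 1 = 10.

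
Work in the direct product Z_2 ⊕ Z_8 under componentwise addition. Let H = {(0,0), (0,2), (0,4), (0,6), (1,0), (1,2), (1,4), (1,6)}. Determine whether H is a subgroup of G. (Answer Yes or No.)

Yes

|H| = 8 divides |G| = 16, consistent with Lagrange.
H contains the identity, every element's inverse is in H, and H is closed under +: it is a subgroup.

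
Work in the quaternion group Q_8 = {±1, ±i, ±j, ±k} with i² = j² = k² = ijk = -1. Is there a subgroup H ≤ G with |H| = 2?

2 | 8. A subgroup of order 2 is {1, -1}.

Yes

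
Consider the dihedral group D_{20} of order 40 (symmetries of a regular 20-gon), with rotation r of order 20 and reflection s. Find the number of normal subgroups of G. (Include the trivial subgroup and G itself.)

9

G has 48 subgroups. Checking conjugation-invariance by order — order 1: 1/1 normal; order 2: 1/21 normal; order 4: 1/11 normal; order 5: 1/1 normal; order 8: 0/5 normal; order 10: 1/5 normal; order 20: 3/3 normal; order 40: 1/1 normal.
Total normal subgroups: 9.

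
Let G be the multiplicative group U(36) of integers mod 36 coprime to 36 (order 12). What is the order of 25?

Compute successive powers of 25 mod 36: 25, 13, 1; 25^3 ≡ 1 (mod 36).
So |⟨25⟩| = 3.

3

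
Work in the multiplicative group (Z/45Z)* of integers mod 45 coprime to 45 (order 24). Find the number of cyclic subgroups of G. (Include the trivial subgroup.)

12

Group the elements of G by the cyclic subgroup they generate; each cyclic subgroup of order d accounts for φ(d) elements.
Cyclic subgroups by order — order 1: 1; order 2: 3; order 3: 1; order 4: 2; order 6: 3; order 12: 2.
Total: 12.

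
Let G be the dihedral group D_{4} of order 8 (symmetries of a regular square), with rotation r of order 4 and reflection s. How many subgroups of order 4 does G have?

|G| = 8 and 4 | 8, so subgroups of order 4 are possible by Lagrange.
The subgroups of order 4 are: {e, r, r^2, r^3}; {e, r^2, s, r^2s}; {e, r^2, rs, r^3s}.
So G has 3 subgroups of order 4.

3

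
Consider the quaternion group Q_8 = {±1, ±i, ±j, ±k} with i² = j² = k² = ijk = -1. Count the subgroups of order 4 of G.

3

|G| = 8 and 4 | 8, so subgroups of order 4 are possible by Lagrange.
The subgroups of order 4 are: {1, -1, i, -i}; {1, -1, j, -j}; {1, -1, k, -k}.
So G has 3 subgroups of order 4.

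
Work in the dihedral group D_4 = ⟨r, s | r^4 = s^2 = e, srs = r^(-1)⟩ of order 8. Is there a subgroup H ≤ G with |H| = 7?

No

7 does not divide |G| = 8, so by Lagrange no subgroup of order 7 exists.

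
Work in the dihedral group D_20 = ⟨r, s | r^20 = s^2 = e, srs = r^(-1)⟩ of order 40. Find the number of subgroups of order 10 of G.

|G| = 40 and 10 | 40, so subgroups of order 10 are possible by Lagrange.
The subgroups of order 10 are: {e, r^2, r^4, r^6, r^8, r^10, r^12, r^14, r^16, r^18}; {e, r^4, r^8, r^12, r^16, r^2s, r^6s, r^10s, r^14s, r^18s}; {e, r^4, r^8, r^12, r^16, r^3s, r^7s, r^11s, r^15s, r^19s}; {e, r^4, r^8, r^12, r^16, s, r^4s, r^8s, r^12s, r^16s}; … (5 in all).
So G has 5 subgroups of order 10.

5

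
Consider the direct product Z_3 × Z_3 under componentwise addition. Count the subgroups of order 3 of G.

|G| = 9 and 3 | 9, so subgroups of order 3 are possible by Lagrange.
The subgroups of order 3 are: {(0,0), (0,1), (0,2)}; {(0,0), (1,0), (2,0)}; {(0,0), (1,1), (2,2)}; {(0,0), (1,2), (2,1)}.
So G has 4 subgroups of order 3.

4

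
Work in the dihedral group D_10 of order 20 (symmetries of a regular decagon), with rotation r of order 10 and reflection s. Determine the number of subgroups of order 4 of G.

5

|G| = 20 and 4 | 20, so subgroups of order 4 are possible by Lagrange.
The subgroups of order 4 are: {e, r^5, r^2s, r^7s}; {e, r^5, r^3s, r^8s}; {e, r^5, r^4s, r^9s}; {e, r^5, s, r^5s}; … (5 in all).
So G has 5 subgroups of order 4.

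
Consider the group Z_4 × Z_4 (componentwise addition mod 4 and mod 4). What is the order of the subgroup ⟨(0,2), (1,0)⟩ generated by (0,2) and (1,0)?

8

|⟨(0,2)⟩| = 2 and |⟨(1,0)⟩| = 4, so |H| is a multiple of lcm(2, 4) = 4 and divides |G| = 16.
Closing under the operation: H = {(0,0), (0,2), (1,0), (1,2), (2,0), (2,2), (3,0), (3,2)}, so |H| = 8.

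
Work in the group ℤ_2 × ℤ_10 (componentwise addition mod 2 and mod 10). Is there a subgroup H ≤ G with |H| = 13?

No

13 does not divide |G| = 20, so by Lagrange no subgroup of order 13 exists.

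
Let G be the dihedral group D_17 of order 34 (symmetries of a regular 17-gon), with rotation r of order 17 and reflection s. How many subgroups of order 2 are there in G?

17

|G| = 34 and 2 | 34, so subgroups of order 2 are possible by Lagrange.
The subgroups of order 2 are: {e, r^10s}; {e, r^11s}; {e, r^12s}; {e, r^13s}; … (17 in all).
So G has 17 subgroups of order 2.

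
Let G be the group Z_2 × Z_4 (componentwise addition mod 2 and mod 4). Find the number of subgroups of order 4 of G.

|G| = 8 and 4 | 8, so subgroups of order 4 are possible by Lagrange.
The subgroups of order 4 are: {(0,0), (0,1), (0,2), (0,3)}; {(0,0), (0,2), (1,0), (1,2)}; {(0,0), (0,2), (1,1), (1,3)}.
So G has 3 subgroups of order 4.

3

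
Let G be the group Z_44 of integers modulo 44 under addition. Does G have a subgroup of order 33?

33 does not divide |G| = 44, so by Lagrange no subgroup of order 33 exists.

No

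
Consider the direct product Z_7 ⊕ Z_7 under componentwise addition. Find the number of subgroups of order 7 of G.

8

|G| = 49 and 7 | 49, so subgroups of order 7 are possible by Lagrange.
The subgroups of order 7 are: {(0,0), (0,1), (0,2), (0,3), (0,4), (0,5), (0,6)}; {(0,0), (1,0), (2,0), (3,0), (4,0), (5,0), (6,0)}; {(0,0), (1,1), (2,2), (3,3), (4,4), (5,5), (6,6)}; {(0,0), (1,2), (2,4), (3,6), (4,1), (5,3), (6,5)}; … (8 in all).
So G has 8 subgroups of order 7.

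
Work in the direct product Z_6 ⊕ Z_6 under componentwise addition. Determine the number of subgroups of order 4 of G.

1

|G| = 36 and 4 | 36, so subgroups of order 4 are possible by Lagrange.
The subgroups of order 4 are: {(0,0), (0,3), (3,0), (3,3)}.
So G has 1 subgroup of order 4.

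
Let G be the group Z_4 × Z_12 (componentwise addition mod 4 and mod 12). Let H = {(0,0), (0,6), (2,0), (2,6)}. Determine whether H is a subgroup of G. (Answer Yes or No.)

|H| = 4 divides |G| = 48, consistent with Lagrange.
H contains the identity, every element's inverse is in H, and H is closed under +: it is a subgroup.

Yes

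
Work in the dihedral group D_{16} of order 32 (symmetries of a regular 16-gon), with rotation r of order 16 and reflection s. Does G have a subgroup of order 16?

Yes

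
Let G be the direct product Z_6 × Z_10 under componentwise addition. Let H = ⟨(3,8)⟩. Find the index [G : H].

6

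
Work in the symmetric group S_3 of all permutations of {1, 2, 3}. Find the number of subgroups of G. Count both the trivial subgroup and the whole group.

|G| = 6, so by Lagrange every subgroup order divides 6. Divisors: 1, 2, 3, 6.
Subgroups by order — order 1: 1; order 2: 3; order 3: 1; order 6: 1.
Total: 1 + 3 + 1 + 1 = 6.

6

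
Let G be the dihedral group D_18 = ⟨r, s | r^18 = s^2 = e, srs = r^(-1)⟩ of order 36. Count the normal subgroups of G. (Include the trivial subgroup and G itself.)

G has 45 subgroups. Checking conjugation-invariance by order — order 1: 1/1 normal; order 2: 1/19 normal; order 3: 1/1 normal; order 4: 0/9 normal; order 6: 1/7 normal; order 9: 1/1 normal; order 12: 0/3 normal; order 18: 3/3 normal; order 36: 1/1 normal.
Total normal subgroups: 9.

9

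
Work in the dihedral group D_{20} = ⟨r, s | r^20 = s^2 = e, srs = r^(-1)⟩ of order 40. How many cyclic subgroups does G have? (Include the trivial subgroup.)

A cyclic subgroup of order d is generated by each of its φ(d) elements of order d, so the cyclic subgroups of order d number (#elements of order d)/φ(d).
Cyclic subgroups by order — order 1: 1; order 2: 21; order 4: 1; order 5: 1; order 10: 1; order 20: 1.
Total: 26.

26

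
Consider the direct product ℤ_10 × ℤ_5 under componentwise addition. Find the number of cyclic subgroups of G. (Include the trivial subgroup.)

14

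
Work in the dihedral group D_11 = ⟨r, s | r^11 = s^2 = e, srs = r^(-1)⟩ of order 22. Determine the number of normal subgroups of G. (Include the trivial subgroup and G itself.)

G has 14 subgroups. Checking conjugation-invariance by order — order 1: 1/1 normal; order 2: 0/11 normal; order 11: 1/1 normal; order 22: 1/1 normal.
Total normal subgroups: 3.

3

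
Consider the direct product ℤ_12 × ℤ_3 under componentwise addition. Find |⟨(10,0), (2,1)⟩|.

18

|⟨(10,0)⟩| = 6 and |⟨(2,1)⟩| = 6, so |H| is a multiple of lcm(6, 6) = 6 and divides |G| = 36.
Closing under the operation: H = {(0,0), (0,1), (0,2), (2,0), (2,1), (2,2), (4,0), (4,1), (4,2), (6,0), (6,1), (6,2), (8,0), (8,1), (8,2), (10,0), (10,1), (10,2)}, so |H| = 18.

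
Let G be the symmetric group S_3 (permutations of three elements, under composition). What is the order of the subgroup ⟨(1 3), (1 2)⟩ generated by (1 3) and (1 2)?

|⟨(1 3)⟩| = 2 and |⟨(1 2)⟩| = 2, so |H| is a multiple of lcm(2, 2) = 2 and divides |G| = 6.
Closing {(1 3), (1 2)} under the group operation gives all of G, so |H| = 6.

6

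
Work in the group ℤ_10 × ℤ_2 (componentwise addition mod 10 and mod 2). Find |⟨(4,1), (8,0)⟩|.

10

|⟨(4,1)⟩| = 10 and |⟨(8,0)⟩| = 5, so |H| is a multiple of lcm(10, 5) = 10 and divides |G| = 20.
Closing under the operation: H = {(0,0), (0,1), (2,0), (2,1), (4,0), (4,1), (6,0), (6,1), (8,0), (8,1)}, so |H| = 10.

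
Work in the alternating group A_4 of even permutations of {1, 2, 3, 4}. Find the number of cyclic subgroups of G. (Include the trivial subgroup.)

8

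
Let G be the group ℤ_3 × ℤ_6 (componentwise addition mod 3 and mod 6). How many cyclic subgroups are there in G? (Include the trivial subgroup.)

Each element a generates a cyclic subgroup ⟨a⟩; distinct elements may generate the same one (a cyclic group of order d has φ(d) generators).
Cyclic subgroups by order — order 1: 1; order 2: 1; order 3: 4; order 6: 4.
Total: 10.

10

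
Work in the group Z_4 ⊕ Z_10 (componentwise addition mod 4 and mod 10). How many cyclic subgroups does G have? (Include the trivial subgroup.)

12

A cyclic subgroup of order d is generated by each of its φ(d) elements of order d, so the cyclic subgroups of order d number (#elements of order d)/φ(d).
Cyclic subgroups by order — order 1: 1; order 2: 3; order 4: 2; order 5: 1; order 10: 3; order 20: 2.
Total: 12.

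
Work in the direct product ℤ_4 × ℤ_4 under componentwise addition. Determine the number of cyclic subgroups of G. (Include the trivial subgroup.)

10

Each element a generates a cyclic subgroup ⟨a⟩; distinct elements may generate the same one (a cyclic group of order d has φ(d) generators).
Cyclic subgroups by order — order 1: 1; order 2: 3; order 4: 6.
Total: 10.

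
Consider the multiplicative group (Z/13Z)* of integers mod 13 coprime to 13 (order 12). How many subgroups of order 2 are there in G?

|G| = 12 and 2 | 12, so subgroups of order 2 are possible by Lagrange.
The subgroups of order 2 are: {1, 12}.
So G has 1 subgroup of order 2.

1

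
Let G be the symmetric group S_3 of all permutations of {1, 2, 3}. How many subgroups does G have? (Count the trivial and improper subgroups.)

|G| = 6, so by Lagrange every subgroup order divides 6. Divisors: 1, 2, 3, 6.
Subgroups by order — order 1: 1; order 2: 3; order 3: 1; order 6: 1.
Total: 1 + 3 + 1 + 1 = 6.

6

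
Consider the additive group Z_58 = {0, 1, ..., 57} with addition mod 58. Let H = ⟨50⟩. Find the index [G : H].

2

|⟨50⟩| = 29 and |G| = 58.
By Lagrange, [G : H] = |G|/|H| = 58/29 = 2.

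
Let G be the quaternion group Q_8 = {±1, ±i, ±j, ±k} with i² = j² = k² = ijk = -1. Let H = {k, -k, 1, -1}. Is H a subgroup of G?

|H| = 4 divides |G| = 8, consistent with Lagrange.
H contains the identity, every element's inverse is in H, and H is closed under ·: it is a subgroup.
In fact H = ⟨-k⟩.

Yes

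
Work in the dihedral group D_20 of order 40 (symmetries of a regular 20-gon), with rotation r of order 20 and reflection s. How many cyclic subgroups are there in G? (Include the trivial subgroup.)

Group the elements of G by the cyclic subgroup they generate; each cyclic subgroup of order d accounts for φ(d) elements.
Cyclic subgroups by order — order 1: 1; order 2: 21; order 4: 1; order 5: 1; order 10: 1; order 20: 1.
Total: 26.

26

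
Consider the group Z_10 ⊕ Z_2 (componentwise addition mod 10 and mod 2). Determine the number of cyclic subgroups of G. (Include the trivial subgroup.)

8

A cyclic subgroup of order d is generated by each of its φ(d) elements of order d, so the cyclic subgroups of order d number (#elements of order d)/φ(d).
Cyclic subgroups by order — order 1: 1; order 2: 3; order 5: 1; order 10: 3.
Total: 8.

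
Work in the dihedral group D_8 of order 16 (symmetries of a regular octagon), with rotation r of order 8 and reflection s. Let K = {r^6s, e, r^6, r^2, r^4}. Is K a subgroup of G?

No

|K| = 5 does not divide |G| = 16, so by Lagrange K is not a subgroup.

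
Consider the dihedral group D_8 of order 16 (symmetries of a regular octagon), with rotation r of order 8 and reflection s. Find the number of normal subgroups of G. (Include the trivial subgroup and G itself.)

G has 19 subgroups. Checking conjugation-invariance by order — order 1: 1/1 normal; order 2: 1/9 normal; order 4: 1/5 normal; order 8: 3/3 normal; order 16: 1/1 normal.
Total normal subgroups: 7.

7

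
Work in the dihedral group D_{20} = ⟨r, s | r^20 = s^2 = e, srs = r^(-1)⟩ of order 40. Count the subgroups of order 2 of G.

21

|G| = 40 and 2 | 40, so subgroups of order 2 are possible by Lagrange.
The subgroups of order 2 are: {e, r^10}; {e, r^10s}; {e, r^11s}; {e, r^12s}; … (21 in all).
So G has 21 subgroups of order 2.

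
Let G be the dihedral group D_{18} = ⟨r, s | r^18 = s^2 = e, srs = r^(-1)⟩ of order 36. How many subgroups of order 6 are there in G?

|G| = 36 and 6 | 36, so subgroups of order 6 are possible by Lagrange.
The subgroups of order 6 are: {e, r^6, r^12, r^4s, r^10s, r^16s}; {e, r^6, r^12, r^5s, r^11s, r^17s}; {e, r^6, r^12, s, r^6s, r^12s}; {e, r^6, r^12, rs, r^7s, r^13s}; … (7 in all).
So G has 7 subgroups of order 6.

7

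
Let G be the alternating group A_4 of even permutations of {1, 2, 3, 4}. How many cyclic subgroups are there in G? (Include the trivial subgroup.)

8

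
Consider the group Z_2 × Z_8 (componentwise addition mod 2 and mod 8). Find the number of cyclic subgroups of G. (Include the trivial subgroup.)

Each element a generates a cyclic subgroup ⟨a⟩; distinct elements may generate the same one (a cyclic group of order d has φ(d) generators).
Cyclic subgroups by order — order 1: 1; order 2: 3; order 4: 2; order 8: 2.
Total: 8.

8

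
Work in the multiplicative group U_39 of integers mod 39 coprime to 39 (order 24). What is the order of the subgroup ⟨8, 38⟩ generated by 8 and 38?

|⟨8⟩| = 4 and |⟨38⟩| = 2, so |H| is a multiple of lcm(4, 2) = 4 and divides |G| = 24.
Closing under the operation: H = {1, 5, 8, 14, 25, 31, 34, 38}, so |H| = 8.

8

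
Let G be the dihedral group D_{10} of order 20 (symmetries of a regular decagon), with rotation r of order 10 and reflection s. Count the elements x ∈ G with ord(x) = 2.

Enumerating element orders in G gives 11 elements of order 2.

11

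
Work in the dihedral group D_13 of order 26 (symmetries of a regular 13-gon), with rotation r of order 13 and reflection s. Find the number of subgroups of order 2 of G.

|G| = 26 and 2 | 26, so subgroups of order 2 are possible by Lagrange.
The subgroups of order 2 are: {e, r^10s}; {e, r^11s}; {e, r^12s}; {e, r^2s}; … (13 in all).
So G has 13 subgroups of order 2.

13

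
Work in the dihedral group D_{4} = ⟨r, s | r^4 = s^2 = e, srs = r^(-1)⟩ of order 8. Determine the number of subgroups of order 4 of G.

3

|G| = 8 and 4 | 8, so subgroups of order 4 are possible by Lagrange.
The subgroups of order 4 are: {e, r, r^2, r^3}; {e, r^2, s, r^2s}; {e, r^2, rs, r^3s}.
So G has 3 subgroups of order 4.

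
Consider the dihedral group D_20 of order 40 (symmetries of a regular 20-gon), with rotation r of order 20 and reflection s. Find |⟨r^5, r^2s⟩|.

|⟨r^5⟩| = 4 and |⟨r^2s⟩| = 2, so |H| is a multiple of lcm(4, 2) = 4 and divides |G| = 40.
Closing under the operation: H = {e, r^5, r^10, r^15, r^2s, r^7s, r^12s, r^17s}, so |H| = 8.

8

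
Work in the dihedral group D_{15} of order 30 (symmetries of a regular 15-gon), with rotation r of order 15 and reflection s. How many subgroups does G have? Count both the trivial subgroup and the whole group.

28

|G| = 30, so by Lagrange every subgroup order divides 30. Divisors: 1, 2, 3, 5, 6, 10, 15, 30.
Subgroups by order — order 1: 1; order 2: 15; order 3: 1; order 5: 1; order 6: 5; order 10: 3; order 15: 1; order 30: 1.
Total: 1 + 15 + 1 + 1 + 5 + 3 + 1 + 1 = 28.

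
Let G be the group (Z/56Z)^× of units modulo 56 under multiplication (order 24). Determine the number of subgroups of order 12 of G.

7

|G| = 24 and 12 | 24, so subgroups of order 12 are possible by Lagrange.
The subgroups of order 12 are: {1, 5, 9, 11, 13, 25, 31, 43, 45, 47, 51, 55}; {1, 9, 11, 15, 23, 25, 29, 37, 39, 43, 51, 53}; {1, 3, 9, 11, 17, 19, 25, 27, 33, 41, 43, 51}; {1, 3, 5, 9, 13, 15, 19, 23, 25, 27, 39, 45}; … (7 in all).
So G has 7 subgroups of order 12.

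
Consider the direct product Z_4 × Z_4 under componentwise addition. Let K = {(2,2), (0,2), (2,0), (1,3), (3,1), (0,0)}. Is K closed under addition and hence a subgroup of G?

No

|K| = 6 does not divide |G| = 16, so by Lagrange K is not a subgroup.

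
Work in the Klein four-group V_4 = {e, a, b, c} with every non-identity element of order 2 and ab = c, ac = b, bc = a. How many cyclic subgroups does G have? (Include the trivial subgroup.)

4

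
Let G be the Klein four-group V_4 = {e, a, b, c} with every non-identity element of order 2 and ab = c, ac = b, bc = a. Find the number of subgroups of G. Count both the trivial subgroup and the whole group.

5

|G| = 4, so by Lagrange every subgroup order divides 4. Divisors: 1, 2, 4.
Subgroups by order — order 1: 1; order 2: 3; order 4: 1.
Total: 1 + 3 + 1 = 5.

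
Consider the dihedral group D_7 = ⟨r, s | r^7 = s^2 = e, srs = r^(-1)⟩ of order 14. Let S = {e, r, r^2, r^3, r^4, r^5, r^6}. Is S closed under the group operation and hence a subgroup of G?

Yes

|S| = 7 divides |G| = 14, consistent with Lagrange.
S contains the identity, every element's inverse is in S, and S is closed under ·: it is a subgroup.
In fact S = ⟨r^4⟩.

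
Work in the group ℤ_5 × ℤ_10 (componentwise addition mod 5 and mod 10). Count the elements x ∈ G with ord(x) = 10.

An element (a,b) has order lcm(ord(a), ord(b)); count pairs with lcm equal to 10.
Enumerating gives 24 such elements.

24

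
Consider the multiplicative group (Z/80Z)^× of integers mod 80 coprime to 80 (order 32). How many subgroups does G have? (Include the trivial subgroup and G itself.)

|G| = 32, so by Lagrange every subgroup order divides 32. Divisors: 1, 2, 4, 8, 16, 32.
Subgroups by order — order 1: 1; order 2: 7; order 4: 19; order 8: 19; order 16: 7; order 32: 1.
Total: 1 + 7 + 19 + 19 + 7 + 1 = 54.

54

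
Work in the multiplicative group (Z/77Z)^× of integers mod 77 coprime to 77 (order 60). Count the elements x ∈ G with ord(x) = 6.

6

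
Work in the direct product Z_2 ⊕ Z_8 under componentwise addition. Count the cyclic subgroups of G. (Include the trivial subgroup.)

Group the elements of G by the cyclic subgroup they generate; each cyclic subgroup of order d accounts for φ(d) elements.
Cyclic subgroups by order — order 1: 1; order 2: 3; order 4: 2; order 8: 2.
Total: 8.

8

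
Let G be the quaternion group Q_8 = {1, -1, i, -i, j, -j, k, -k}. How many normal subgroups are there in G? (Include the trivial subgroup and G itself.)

G has 6 subgroups. Checking conjugation-invariance by order — order 1: 1/1 normal; order 2: 1/1 normal; order 4: 3/3 normal; order 8: 1/1 normal.
Total normal subgroups: 6.

6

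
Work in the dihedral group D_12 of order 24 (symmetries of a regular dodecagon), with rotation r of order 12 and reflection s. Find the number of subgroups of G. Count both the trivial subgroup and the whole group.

|G| = 24, so by Lagrange every subgroup order divides 24. Divisors: 1, 2, 3, 4, 6, 8, 12, 24.
Subgroups by order — order 1: 1; order 2: 13; order 3: 1; order 4: 7; order 6: 5; order 8: 3; order 12: 3; order 24: 1.
Total: 1 + 13 + 1 + 7 + 5 + 3 + 3 + 1 = 34.

34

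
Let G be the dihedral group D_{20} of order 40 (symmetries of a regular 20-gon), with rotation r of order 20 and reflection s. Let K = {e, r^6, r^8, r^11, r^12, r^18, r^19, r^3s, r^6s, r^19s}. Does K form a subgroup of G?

r^18 ∈ K but its inverse r^2 ∉ K, so K is not a subgroup.

No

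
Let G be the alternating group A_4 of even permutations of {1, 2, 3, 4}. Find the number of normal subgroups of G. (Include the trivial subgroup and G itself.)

3

G has 10 subgroups. Checking conjugation-invariance by order — order 1: 1/1 normal; order 2: 0/3 normal; order 3: 0/4 normal; order 4: 1/1 normal; order 12: 1/1 normal.
Total normal subgroups: 3.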